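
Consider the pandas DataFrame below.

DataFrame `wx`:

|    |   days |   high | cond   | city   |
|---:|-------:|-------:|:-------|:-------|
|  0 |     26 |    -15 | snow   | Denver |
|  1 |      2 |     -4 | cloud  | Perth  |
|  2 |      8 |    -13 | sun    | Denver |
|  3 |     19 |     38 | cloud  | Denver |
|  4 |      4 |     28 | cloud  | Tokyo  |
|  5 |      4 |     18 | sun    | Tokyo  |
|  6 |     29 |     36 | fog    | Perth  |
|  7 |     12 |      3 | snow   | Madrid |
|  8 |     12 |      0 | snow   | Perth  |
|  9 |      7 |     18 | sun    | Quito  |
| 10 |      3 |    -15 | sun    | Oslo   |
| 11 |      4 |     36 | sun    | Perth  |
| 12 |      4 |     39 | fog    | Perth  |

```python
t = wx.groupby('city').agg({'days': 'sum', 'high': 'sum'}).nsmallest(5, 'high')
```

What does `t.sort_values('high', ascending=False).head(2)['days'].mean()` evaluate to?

7.5

group by city: sum(days), sum(high):
        days  high
city              
Denver    53    10
Madrid    12     3
Oslo       3   -15
Perth     51   107
Quito      7    18
Tokyo      8    46
take 5 rows with smallest high:
        days  high
city              
Oslo       3   -15
Madrid    12     3
Denver    53    10
Quito      7    18
Tokyo      8    46
sort by high descending:
        days  high
city              
Tokyo      8    46
Quito      7    18
Denver    53    10
Madrid    12     3
Oslo       3   -15
take first 2 rows:
       days  high
city             
Tokyo     8    46
Quito     7    18
Finally, mean of column 'days' = 7.5.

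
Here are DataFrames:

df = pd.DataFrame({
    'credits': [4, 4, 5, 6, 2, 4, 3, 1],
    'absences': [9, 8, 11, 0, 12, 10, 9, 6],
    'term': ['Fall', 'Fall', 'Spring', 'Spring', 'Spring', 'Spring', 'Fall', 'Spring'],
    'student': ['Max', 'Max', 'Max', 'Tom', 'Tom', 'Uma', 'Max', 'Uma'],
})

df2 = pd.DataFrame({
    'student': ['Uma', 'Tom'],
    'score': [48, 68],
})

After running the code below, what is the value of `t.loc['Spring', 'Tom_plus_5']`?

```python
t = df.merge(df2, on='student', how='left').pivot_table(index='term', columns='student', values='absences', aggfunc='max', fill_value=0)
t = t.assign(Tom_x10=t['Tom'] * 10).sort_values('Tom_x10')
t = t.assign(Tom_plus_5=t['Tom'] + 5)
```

merge on 'student' (how='left') → 8 rows:
   credits  absences    term student  score
0        4         9    Fall     Max    NaN
1        4         8    Fall     Max    NaN
2        5        11  Spring     Max    NaN
3        6         0  Spring     Tom   68.0
4        2        12  Spring     Tom   68.0
5        4        10  Spring     Uma   48.0
6        3         9    Fall     Max    NaN
7        1         6  Spring     Uma   48.0
pivot: rows=term, cols=student, max(absences):
student  Max  Tom  Uma
term                  
Fall       9    0    0
Spring    11   12   10
add column Tom_x10 = t['Tom'] * 10:
student  Max  Tom  Uma  Tom_x10
term                           
Fall       9    0    0        0
Spring    11   12   10      120
sort by Tom_x10:
student  Max  Tom  Uma  Tom_x10
term                           
Fall       9    0    0        0
Spring    11   12   10      120
add column Tom_plus_5 = t['Tom'] + 5:
student  Max  Tom  Uma  Tom_x10  Tom_plus_5
term                                       
Fall       9    0    0        0           5
Spring    11   12   10      120          17
Then the value at row 'Spring', column 'Tom_plus_5': 17

17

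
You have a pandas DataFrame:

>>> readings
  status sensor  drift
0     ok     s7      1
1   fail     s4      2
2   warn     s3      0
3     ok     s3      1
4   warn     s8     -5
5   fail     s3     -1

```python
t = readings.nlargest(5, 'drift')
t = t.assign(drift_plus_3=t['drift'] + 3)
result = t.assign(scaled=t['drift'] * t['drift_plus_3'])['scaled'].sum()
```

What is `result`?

take 5 rows with largest drift:
  status sensor  drift
1   fail     s4      2
0     ok     s7      1
3     ok     s3      1
2   warn     s3      0
5   fail     s3     -1
add column drift_plus_3 = t['drift'] + 3:
  status sensor  drift  drift_plus_3
1   fail     s4      2             5
0     ok     s7      1             4
3     ok     s3      1             4
2   warn     s3      0             3
5   fail     s3     -1             2
add column scaled = t['drift'] * t['drift_plus_3']:
  status sensor  drift  drift_plus_3  scaled
1   fail     s4      2             5      10
0     ok     s7      1             4       4
3     ok     s3      1             4       4
2   warn     s3      0             3       0
5   fail     s3     -1             2      -2
The sum of column 'scaled' is 16.

16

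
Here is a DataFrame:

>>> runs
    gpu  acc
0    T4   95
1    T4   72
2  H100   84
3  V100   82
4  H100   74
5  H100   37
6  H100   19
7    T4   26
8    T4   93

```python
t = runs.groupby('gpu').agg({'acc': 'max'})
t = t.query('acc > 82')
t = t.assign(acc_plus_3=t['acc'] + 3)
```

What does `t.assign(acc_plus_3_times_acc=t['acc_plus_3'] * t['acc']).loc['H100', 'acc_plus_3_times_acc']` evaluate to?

7308

group by gpu, max of acc:
      acc
gpu      
H100   84
T4     95
V100   82
filter rows where acc > 82:
      acc
gpu      
H100   84
T4     95
add column acc_plus_3 = t['acc'] + 3:
      acc  acc_plus_3
gpu                  
H100   84          87
T4     95          98
add column acc_plus_3_times_acc = t['acc_plus_3'] * t['acc']:
      acc  acc_plus_3  acc_plus_3_times_acc
gpu                                        
H100   84          87                  7308
T4     95          98                  9310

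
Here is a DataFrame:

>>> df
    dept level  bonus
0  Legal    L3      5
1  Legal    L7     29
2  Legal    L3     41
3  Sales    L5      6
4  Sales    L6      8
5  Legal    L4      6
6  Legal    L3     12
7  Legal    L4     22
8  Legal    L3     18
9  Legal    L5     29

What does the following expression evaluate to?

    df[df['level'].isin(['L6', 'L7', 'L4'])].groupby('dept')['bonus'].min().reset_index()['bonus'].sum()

14

filter rows where level in ['L6', 'L7', 'L4']:
    dept level  bonus
1  Legal    L7     29
4  Sales    L6      8
5  Legal    L4      6
7  Legal    L4     22
group by dept, min of bonus:
dept
Legal    6
Sales    8
Name: bonus, dtype: int64
reset_index():
    dept  bonus
0  Legal      6
1  Sales      8
So sum() = 14.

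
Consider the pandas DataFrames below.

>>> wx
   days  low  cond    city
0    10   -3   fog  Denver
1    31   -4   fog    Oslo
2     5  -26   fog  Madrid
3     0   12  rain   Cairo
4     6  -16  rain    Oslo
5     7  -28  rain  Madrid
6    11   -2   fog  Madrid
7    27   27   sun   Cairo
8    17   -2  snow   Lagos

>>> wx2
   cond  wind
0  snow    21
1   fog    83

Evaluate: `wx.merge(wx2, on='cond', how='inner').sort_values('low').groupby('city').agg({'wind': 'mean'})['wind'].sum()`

270.0

merge on 'cond' (how='inner') → 5 rows:
   days  low  cond    city  wind
0    10   -3   fog  Denver    83
1    31   -4   fog    Oslo    83
2     5  -26   fog  Madrid    83
3    11   -2   fog  Madrid    83
4    17   -2  snow   Lagos    21
sort by low:
   days  low  cond    city  wind
2     5  -26   fog  Madrid    83
1    31   -4   fog    Oslo    83
0    10   -3   fog  Denver    83
3    11   -2   fog  Madrid    83
4    17   -2  snow   Lagos    21
group by city, mean of wind:
        wind
city        
Denver  83.0
Lagos   21.0
Madrid  83.0
Oslo    83.0
So sum() = 270.0.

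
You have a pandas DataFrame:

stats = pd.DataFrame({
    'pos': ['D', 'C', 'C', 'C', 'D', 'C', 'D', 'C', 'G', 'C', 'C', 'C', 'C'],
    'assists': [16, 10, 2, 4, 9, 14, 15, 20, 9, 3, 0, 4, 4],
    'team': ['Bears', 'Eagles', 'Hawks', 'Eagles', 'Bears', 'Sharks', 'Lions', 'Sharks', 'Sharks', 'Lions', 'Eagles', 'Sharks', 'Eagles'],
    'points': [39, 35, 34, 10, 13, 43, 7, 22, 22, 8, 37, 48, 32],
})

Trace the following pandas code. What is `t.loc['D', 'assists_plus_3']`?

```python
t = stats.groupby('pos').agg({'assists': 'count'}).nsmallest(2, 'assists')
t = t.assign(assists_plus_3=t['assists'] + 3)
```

6

group by pos, count of assists:
     assists
pos         
C          9
D          3
G          1
take 2 rows with smallest assists:
     assists
pos         
G          1
D          3
add column assists_plus_3 = t['assists'] + 3:
     assists  assists_plus_3
pos                         
G          1               4
D          3               6
Then the value at row 'D', column 'assists_plus_3': 6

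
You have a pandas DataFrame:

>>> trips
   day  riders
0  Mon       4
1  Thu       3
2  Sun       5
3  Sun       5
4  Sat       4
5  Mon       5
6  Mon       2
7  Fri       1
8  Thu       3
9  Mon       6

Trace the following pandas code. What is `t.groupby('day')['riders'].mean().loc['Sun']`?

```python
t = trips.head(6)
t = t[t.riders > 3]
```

5.0

take first 6 rows:
   day  riders
0  Mon       4
1  Thu       3
2  Sun       5
3  Sun       5
4  Sat       4
5  Mon       5
filter rows where riders > 3:
   day  riders
0  Mon       4
2  Sun       5
3  Sun       5
4  Sat       4
5  Mon       5
group by day, mean of riders:
day
Mon    4.5
Sat    4.0
Sun    5.0
Name: riders, dtype: float64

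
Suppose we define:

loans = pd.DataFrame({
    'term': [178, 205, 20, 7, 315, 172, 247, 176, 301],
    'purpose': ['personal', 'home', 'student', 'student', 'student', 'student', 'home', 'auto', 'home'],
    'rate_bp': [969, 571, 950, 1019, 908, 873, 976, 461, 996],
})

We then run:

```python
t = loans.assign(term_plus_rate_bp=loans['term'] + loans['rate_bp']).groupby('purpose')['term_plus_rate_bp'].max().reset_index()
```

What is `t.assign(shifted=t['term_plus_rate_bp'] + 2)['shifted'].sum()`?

add column term_plus_rate_bp = loans['term'] + loans['rate_bp']:
   term   purpose  rate_bp  term_plus_rate_bp
0   178  personal      969               1147
1   205      home      571                776
2    20   student      950                970
3     7   student     1019               1026
4   315   student      908               1223
5   172   student      873               1045
6   247      home      976               1223
7   176      auto      461                637
8   301      home      996               1297
group by purpose, max of term_plus_rate_bp:
purpose
auto         637
home        1297
personal    1147
student     1223
Name: term_plus_rate_bp, dtype: int64
reset_index():
    purpose  term_plus_rate_bp
0      auto                637
1      home               1297
2  personal               1147
3   student               1223
add column shifted = t['term_plus_rate_bp'] + 2:
    purpose  term_plus_rate_bp  shifted
0      auto                637      639
1      home               1297     1299
2  personal               1147     1149
3   student               1223     1225
Reading off the sum of column 'shifted', we get 4312.

4312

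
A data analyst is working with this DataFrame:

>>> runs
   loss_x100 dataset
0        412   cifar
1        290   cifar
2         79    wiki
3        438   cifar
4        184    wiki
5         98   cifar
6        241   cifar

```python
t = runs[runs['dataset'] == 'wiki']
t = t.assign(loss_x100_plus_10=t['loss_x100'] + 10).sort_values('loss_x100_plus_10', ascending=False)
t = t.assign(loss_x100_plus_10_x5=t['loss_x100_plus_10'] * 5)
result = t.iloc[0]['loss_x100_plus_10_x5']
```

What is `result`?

970

filter rows where dataset == 'wiki':
   loss_x100 dataset
2         79    wiki
4        184    wiki
add column loss_x100_plus_10 = t['loss_x100'] + 10:
   loss_x100 dataset  loss_x100_plus_10
2         79    wiki                 89
4        184    wiki                194
sort by loss_x100_plus_10 descending:
   loss_x100 dataset  loss_x100_plus_10
4        184    wiki                194
2         79    wiki                 89
add column loss_x100_plus_10_x5 = t['loss_x100_plus_10'] * 5:
   loss_x100 dataset  loss_x100_plus_10  loss_x100_plus_10_x5
4        184    wiki                194                   970
2         79    wiki                 89                   445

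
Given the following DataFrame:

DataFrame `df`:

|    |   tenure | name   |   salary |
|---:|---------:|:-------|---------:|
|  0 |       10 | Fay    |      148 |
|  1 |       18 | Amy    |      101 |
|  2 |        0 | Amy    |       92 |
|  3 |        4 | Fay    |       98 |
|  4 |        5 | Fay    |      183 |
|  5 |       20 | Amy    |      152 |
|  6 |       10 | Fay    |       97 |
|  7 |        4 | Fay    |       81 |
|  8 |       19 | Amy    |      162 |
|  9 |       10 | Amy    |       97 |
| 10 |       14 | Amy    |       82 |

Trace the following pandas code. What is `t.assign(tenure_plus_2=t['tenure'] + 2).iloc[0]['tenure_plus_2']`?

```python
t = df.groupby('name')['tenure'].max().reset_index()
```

22

group by name, max of tenure:
name
Amy    20
Fay    10
Name: tenure, dtype: int64
reset_index():
  name  tenure
0  Amy      20
1  Fay      10
add column tenure_plus_2 = t['tenure'] + 2:
  name  tenure  tenure_plus_2
0  Amy      20             22
1  Fay      10             12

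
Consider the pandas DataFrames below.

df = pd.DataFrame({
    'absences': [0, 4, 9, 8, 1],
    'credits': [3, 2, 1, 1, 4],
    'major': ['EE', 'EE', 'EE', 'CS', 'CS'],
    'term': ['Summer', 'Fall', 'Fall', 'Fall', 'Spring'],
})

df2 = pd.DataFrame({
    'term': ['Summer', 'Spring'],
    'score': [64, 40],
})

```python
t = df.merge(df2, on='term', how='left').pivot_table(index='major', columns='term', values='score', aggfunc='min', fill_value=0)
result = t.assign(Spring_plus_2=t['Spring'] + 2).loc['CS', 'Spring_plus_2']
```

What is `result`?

merge on 'term' (how='left') → 5 rows:
   absences  credits major    term  score
0         0        3    EE  Summer   64.0
1         4        2    EE    Fall    NaN
2         9        1    EE    Fall    NaN
3         8        1    CS    Fall    NaN
4         1        4    CS  Spring   40.0
pivot: rows=major, cols=term, min(score):
term   Spring  Summer
major                
CS       40.0     0.0
EE        0.0    64.0
add column Spring_plus_2 = t['Spring'] + 2:
term   Spring  Summer  Spring_plus_2
major                               
CS       40.0     0.0           42.0
EE        0.0    64.0            2.0
Then the value at row 'CS', column 'Spring_plus_2': 42.0

42.0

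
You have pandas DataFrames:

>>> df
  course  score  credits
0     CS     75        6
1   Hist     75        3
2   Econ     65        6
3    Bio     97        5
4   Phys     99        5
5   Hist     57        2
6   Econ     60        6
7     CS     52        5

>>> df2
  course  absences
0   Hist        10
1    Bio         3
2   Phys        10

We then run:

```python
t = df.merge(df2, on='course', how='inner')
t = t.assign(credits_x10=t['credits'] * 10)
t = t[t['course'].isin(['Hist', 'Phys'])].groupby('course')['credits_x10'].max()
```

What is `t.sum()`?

80

merge on 'course' (how='inner') → 4 rows:
  course  score  credits  absences
0   Hist     75        3        10
1    Bio     97        5         3
2   Phys     99        5        10
3   Hist     57        2        10
add column credits_x10 = t['credits'] * 10:
  course  score  credits  absences  credits_x10
0   Hist     75        3        10           30
1    Bio     97        5         3           50
2   Phys     99        5        10           50
3   Hist     57        2        10           20
filter rows where course in ['Hist', 'Phys']:
  course  score  credits  absences  credits_x10
0   Hist     75        3        10           30
2   Phys     99        5        10           50
3   Hist     57        2        10           20
group by course, max of credits_x10:
course
Hist    30
Phys    50
Name: credits_x10, dtype: int64
Reading off the sum of the resulting series, we get 80.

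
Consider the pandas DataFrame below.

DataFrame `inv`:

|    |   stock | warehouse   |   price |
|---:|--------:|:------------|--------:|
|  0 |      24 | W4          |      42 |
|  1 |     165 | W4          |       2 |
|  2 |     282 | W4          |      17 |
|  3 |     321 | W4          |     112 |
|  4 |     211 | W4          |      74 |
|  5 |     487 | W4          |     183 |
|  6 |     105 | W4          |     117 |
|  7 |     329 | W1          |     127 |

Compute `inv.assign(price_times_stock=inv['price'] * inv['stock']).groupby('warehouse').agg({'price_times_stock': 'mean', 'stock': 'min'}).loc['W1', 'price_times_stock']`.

41783.0

add column price_times_stock = inv['price'] * inv['stock']:
   stock warehouse  price  price_times_stock
0     24        W4     42               1008
1    165        W4      2                330
2    282        W4     17               4794
3    321        W4    112              35952
4    211        W4     74              15614
5    487        W4    183              89121
6    105        W4    117              12285
7    329        W1    127              41783
group by warehouse: mean(price_times_stock), min(stock):
           price_times_stock  stock
warehouse                          
W1              41783.000000    329
W4              22729.142857     24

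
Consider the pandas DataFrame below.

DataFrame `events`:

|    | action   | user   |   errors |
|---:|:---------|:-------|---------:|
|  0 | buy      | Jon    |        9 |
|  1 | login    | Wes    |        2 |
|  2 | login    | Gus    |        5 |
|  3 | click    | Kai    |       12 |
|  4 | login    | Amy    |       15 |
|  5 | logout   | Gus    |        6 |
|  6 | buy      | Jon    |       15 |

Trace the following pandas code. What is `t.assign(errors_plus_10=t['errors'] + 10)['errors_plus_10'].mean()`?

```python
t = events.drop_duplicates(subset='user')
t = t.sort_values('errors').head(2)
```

13.5

drop duplicate user (keep=first):
  action user  errors
0    buy  Jon       9
1  login  Wes       2
2  login  Gus       5
3  click  Kai      12
4  login  Amy      15
sort by errors:
  action user  errors
1  login  Wes       2
2  login  Gus       5
0    buy  Jon       9
3  click  Kai      12
4  login  Amy      15
take first 2 rows:
  action user  errors
1  login  Wes       2
2  login  Gus       5
add column errors_plus_10 = t['errors'] + 10:
  action user  errors  errors_plus_10
1  login  Wes       2              12
2  login  Gus       5              15
Taking the mean of column 'errors_plus_10' gives 13.5.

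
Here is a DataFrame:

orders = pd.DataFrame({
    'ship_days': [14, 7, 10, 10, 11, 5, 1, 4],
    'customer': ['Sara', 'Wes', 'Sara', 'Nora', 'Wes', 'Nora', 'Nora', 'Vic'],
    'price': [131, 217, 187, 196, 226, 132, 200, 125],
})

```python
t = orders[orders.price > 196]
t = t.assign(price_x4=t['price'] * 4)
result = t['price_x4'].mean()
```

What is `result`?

857.333333333

filter rows where price > 196:
   ship_days customer  price
1          7      Wes    217
4         11      Wes    226
6          1     Nora    200
add column price_x4 = t['price'] * 4:
   ship_days customer  price  price_x4
1          7      Wes    217       868
4         11      Wes    226       904
6          1     Nora    200       800
The mean of column 'price_x4' is 857.333333333.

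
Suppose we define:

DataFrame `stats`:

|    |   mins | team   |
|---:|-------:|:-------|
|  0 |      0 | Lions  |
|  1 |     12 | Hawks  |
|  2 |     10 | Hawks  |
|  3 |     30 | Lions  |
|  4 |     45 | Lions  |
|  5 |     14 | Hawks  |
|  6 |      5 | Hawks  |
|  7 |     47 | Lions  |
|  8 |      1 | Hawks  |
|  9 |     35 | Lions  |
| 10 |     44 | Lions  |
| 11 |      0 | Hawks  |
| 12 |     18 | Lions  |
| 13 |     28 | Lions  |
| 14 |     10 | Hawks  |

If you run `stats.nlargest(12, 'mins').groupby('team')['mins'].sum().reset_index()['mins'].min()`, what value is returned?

take 12 rows with largest mins:
    mins   team
7     47  Lions
4     45  Lions
10    44  Lions
9     35  Lions
3     30  Lions
13    28  Lions
12    18  Lions
5     14  Hawks
1     12  Hawks
2     10  Hawks
14    10  Hawks
6      5  Hawks
group by team, sum of mins:
team
Hawks     51
Lions    247
Name: mins, dtype: int64
reset_index():
    team  mins
0  Hawks    51
1  Lions   247
The min of column 'mins' is 51.

51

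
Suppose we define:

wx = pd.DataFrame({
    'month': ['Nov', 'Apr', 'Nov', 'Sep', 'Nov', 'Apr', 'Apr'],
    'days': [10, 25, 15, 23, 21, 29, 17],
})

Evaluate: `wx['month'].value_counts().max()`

3

value_counts of month:
month
Nov    3
Apr    3
Sep    1
Name: count, dtype: int64
The max of the resulting series is 3.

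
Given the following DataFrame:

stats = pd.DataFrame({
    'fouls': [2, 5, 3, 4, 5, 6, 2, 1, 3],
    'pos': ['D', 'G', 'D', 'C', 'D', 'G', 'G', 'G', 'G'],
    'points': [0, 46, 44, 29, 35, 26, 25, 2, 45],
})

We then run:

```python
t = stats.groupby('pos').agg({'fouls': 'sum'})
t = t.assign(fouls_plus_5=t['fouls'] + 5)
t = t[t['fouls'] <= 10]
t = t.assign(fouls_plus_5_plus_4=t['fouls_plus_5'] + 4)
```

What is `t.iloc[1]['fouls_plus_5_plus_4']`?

19

group by pos, sum of fouls:
     fouls
pos       
C        4
D       10
G       17
add column fouls_plus_5 = t['fouls'] + 5:
     fouls  fouls_plus_5
pos                     
C        4             9
D       10            15
G       17            22
filter rows where fouls <= 10:
     fouls  fouls_plus_5
pos                     
C        4             9
D       10            15
add column fouls_plus_5_plus_4 = t['fouls_plus_5'] + 4:
     fouls  fouls_plus_5  fouls_plus_5_plus_4
pos                                          
C        4             9                   13
D       10            15                   19
Then the value at position 1, column 'fouls_plus_5_plus_4': 19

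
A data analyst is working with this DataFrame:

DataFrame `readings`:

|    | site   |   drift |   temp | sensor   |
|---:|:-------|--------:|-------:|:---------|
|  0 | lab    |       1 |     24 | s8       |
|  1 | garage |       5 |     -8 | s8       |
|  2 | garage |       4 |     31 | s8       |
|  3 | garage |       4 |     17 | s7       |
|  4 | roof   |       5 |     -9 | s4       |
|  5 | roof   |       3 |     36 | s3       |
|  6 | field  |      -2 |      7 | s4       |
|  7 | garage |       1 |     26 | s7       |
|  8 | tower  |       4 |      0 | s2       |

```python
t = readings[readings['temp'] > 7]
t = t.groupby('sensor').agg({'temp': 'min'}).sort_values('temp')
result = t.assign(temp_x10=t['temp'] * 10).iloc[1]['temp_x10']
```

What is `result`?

filter rows where temp > 7:
     site  drift  temp sensor
0     lab      1    24     s8
2  garage      4    31     s8
3  garage      4    17     s7
5    roof      3    36     s3
7  garage      1    26     s7
group by sensor, min of temp:
        temp
sensor      
s3        36
s7        17
s8        24
sort by temp:
        temp
sensor      
s7        17
s8        24
s3        36
add column temp_x10 = t['temp'] * 10:
        temp  temp_x10
sensor                
s7        17       170
s8        24       240
s3        36       360
So iloc[1]['temp_x10'] = 240.

240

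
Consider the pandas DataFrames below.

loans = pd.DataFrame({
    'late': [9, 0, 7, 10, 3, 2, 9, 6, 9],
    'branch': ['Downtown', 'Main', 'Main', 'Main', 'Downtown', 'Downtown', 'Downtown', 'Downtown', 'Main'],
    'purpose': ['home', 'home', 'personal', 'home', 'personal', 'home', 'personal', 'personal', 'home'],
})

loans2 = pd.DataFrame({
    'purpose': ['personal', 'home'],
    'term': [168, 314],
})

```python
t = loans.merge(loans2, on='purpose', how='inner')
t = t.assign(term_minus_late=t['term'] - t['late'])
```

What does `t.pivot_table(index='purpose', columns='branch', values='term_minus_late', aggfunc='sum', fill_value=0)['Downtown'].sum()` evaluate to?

1103

merge on 'purpose' (how='inner') → 9 rows:
   late    branch   purpose  term
0     9  Downtown      home   314
1     0      Main      home   314
2     7      Main  personal   168
3    10      Main      home   314
4     3  Downtown  personal   168
5     2  Downtown      home   314
6     9  Downtown  personal   168
7     6  Downtown  personal   168
8     9      Main      home   314
add column term_minus_late = t['term'] - t['late']:
   late    branch   purpose  term  term_minus_late
0     9  Downtown      home   314              305
1     0      Main      home   314              314
2     7      Main  personal   168              161
3    10      Main      home   314              304
4     3  Downtown  personal   168              165
5     2  Downtown      home   314              312
6     9  Downtown  personal   168              159
7     6  Downtown  personal   168              162
8     9      Main      home   314              305
pivot: rows=purpose, cols=branch, sum(term_minus_late):
branch    Downtown  Main
purpose                 
home           617   923
personal       486   161
Hence 1103.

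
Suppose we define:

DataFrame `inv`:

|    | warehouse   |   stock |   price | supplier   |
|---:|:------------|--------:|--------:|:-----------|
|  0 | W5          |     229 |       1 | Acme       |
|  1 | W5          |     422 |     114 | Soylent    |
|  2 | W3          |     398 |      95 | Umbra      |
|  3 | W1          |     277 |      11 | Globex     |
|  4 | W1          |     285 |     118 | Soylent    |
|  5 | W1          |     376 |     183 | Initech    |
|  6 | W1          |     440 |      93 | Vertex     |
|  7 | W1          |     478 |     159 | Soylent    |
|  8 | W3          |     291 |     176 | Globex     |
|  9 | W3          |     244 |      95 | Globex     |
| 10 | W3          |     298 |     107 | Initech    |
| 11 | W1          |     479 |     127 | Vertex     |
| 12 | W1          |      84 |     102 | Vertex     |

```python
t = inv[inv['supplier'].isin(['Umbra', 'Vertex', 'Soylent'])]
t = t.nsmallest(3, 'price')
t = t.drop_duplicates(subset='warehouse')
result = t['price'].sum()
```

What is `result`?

188

filter rows where supplier in ['Umbra', 'Vertex', 'Soylent']:
   warehouse  stock  price supplier
1         W5    422    114  Soylent
2         W3    398     95    Umbra
4         W1    285    118  Soylent
6         W1    440     93   Vertex
7         W1    478    159  Soylent
11        W1    479    127   Vertex
12        W1     84    102   Vertex
take 3 rows with smallest price:
   warehouse  stock  price supplier
6         W1    440     93   Vertex
2         W3    398     95    Umbra
12        W1     84    102   Vertex
drop duplicate warehouse (keep=first):
  warehouse  stock  price supplier
6        W1    440     93   Vertex
2        W3    398     95    Umbra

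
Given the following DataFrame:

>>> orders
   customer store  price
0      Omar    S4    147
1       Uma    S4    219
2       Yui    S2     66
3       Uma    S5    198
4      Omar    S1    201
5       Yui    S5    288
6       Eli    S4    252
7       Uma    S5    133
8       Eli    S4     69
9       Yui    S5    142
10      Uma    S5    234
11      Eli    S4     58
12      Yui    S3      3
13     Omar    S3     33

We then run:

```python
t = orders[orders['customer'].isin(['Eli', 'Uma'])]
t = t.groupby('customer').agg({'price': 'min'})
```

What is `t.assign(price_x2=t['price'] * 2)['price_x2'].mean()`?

filter rows where customer in ['Eli', 'Uma']:
   customer store  price
1       Uma    S4    219
3       Uma    S5    198
6       Eli    S4    252
7       Uma    S5    133
8       Eli    S4     69
10      Uma    S5    234
11      Eli    S4     58
group by customer, min of price:
          price
customer       
Eli          58
Uma         133
add column price_x2 = t['price'] * 2:
          price  price_x2
customer                 
Eli          58       116
Uma         133       266
Reading off the mean of column 'price_x2', we get 191.0.

191.0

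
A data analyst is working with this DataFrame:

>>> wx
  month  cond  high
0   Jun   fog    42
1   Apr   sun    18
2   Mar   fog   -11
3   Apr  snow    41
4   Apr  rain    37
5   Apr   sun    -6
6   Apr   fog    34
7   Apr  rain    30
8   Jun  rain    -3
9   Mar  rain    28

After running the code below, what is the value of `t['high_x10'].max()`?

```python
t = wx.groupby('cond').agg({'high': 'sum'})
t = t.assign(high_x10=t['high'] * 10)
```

group by cond, sum of high:
      high
cond      
fog     65
rain    92
snow    41
sun     12
add column high_x10 = t['high'] * 10:
      high  high_x10
cond                
fog     65       650
rain    92       920
snow    41       410
sun     12       120
Hence 920.

920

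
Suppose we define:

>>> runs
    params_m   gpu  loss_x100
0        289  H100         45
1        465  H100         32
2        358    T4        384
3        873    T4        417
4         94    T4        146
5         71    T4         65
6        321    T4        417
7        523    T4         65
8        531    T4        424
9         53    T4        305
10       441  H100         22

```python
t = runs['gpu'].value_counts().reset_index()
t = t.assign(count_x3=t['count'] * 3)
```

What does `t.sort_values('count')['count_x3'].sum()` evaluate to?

value_counts of gpu:
gpu
T4      8
H100    3
Name: count, dtype: int64
reset_index():
    gpu  count
0    T4      8
1  H100      3
add column count_x3 = t['count'] * 3:
    gpu  count  count_x3
0    T4      8        24
1  H100      3         9
sort by count:
    gpu  count  count_x3
1  H100      3         9
0    T4      8        24
Taking the sum of column 'count_x3' gives 33.

33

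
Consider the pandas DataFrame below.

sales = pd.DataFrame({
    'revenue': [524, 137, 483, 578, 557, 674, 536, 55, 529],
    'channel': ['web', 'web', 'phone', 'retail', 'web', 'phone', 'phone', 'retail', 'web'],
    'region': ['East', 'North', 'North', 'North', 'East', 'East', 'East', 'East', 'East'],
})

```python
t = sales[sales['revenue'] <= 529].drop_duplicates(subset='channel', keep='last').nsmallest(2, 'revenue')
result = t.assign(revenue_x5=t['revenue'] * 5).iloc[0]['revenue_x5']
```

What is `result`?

275

filter rows where revenue <= 529:
   revenue channel region
0      524     web   East
1      137     web  North
2      483   phone  North
7       55  retail   East
8      529     web   East
drop duplicate channel (keep=last):
   revenue channel region
2      483   phone  North
7       55  retail   East
8      529     web   East
take 2 rows with smallest revenue:
   revenue channel region
7       55  retail   East
2      483   phone  North
add column revenue_x5 = t['revenue'] * 5:
   revenue channel region  revenue_x5
7       55  retail   East         275
2      483   phone  North        2415
Reading off the value at position 0, column 'revenue_x5', we get 275.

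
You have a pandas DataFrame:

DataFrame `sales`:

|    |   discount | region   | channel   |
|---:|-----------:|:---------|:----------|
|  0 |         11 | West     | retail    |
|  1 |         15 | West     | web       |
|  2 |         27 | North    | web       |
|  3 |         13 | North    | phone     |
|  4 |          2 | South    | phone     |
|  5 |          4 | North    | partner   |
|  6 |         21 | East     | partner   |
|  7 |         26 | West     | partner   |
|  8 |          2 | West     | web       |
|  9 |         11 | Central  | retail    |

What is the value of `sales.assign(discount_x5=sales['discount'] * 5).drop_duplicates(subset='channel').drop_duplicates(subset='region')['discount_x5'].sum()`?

120

add column discount_x5 = sales['discount'] * 5:
   discount   region  channel  discount_x5
0        11     West   retail           55
1        15     West      web           75
2        27    North      web          135
3        13    North    phone           65
4         2    South    phone           10
5         4    North  partner           20
6        21     East  partner          105
7        26     West  partner          130
8         2     West      web           10
9        11  Central   retail           55
drop duplicate channel (keep=first):
   discount region  channel  discount_x5
0        11   West   retail           55
1        15   West      web           75
3        13  North    phone           65
5         4  North  partner           20
drop duplicate region (keep=first):
   discount region channel  discount_x5
0        11   West  retail           55
3        13  North   phone           65
Hence 120.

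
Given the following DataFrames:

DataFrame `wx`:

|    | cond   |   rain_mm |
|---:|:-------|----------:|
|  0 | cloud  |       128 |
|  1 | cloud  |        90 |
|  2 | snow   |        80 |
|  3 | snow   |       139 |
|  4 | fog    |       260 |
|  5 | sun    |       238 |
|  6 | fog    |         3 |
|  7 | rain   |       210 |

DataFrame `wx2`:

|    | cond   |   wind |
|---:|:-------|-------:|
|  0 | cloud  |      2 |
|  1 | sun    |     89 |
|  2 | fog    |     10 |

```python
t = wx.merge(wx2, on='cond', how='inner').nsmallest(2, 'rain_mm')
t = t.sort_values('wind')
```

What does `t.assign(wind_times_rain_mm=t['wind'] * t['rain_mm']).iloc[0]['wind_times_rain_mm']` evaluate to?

merge on 'cond' (how='inner') → 5 rows:
    cond  rain_mm  wind
0  cloud      128     2
1  cloud       90     2
2    fog      260    10
3    sun      238    89
4    fog        3    10
take 2 rows with smallest rain_mm:
    cond  rain_mm  wind
4    fog        3    10
1  cloud       90     2
sort by wind:
    cond  rain_mm  wind
1  cloud       90     2
4    fog        3    10
add column wind_times_rain_mm = t['wind'] * t['rain_mm']:
    cond  rain_mm  wind  wind_times_rain_mm
1  cloud       90     2                 180
4    fog        3    10                  30
Finally, value at position 0, column 'wind_times_rain_mm' = 180.

180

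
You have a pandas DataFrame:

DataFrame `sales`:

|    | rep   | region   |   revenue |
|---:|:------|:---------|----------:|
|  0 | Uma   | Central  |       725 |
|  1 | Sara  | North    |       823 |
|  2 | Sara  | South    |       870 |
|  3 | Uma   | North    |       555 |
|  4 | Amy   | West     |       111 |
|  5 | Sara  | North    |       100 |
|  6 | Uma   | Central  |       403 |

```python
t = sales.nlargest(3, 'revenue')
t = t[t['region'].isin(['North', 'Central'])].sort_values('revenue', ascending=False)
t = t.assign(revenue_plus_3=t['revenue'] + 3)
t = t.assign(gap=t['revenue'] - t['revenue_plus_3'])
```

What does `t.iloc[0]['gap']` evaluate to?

-3

take 3 rows with largest revenue:
    rep   region  revenue
2  Sara    South      870
1  Sara    North      823
0   Uma  Central      725
filter rows where region in ['North', 'Central']:
    rep   region  revenue
1  Sara    North      823
0   Uma  Central      725
sort by revenue descending:
    rep   region  revenue
1  Sara    North      823
0   Uma  Central      725
add column revenue_plus_3 = t['revenue'] + 3:
    rep   region  revenue  revenue_plus_3
1  Sara    North      823             826
0   Uma  Central      725             728
add column gap = t['revenue'] - t['revenue_plus_3']:
    rep   region  revenue  revenue_plus_3  gap
1  Sara    North      823             826   -3
0   Uma  Central      725             728   -3
value at position 0, column 'gap' → -3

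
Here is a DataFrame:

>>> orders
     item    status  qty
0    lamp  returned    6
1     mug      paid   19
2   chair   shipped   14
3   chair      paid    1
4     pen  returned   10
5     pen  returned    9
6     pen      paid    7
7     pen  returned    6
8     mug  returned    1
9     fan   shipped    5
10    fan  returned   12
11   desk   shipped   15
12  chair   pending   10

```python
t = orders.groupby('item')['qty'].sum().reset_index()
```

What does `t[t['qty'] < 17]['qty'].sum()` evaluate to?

21

group by item, sum of qty:
item
chair    25
desk     15
fan      17
lamp      6
mug      20
pen      32
Name: qty, dtype: int64
reset_index():
    item  qty
0  chair   25
1   desk   15
2    fan   17
3   lamp    6
4    mug   20
5    pen   32
filter rows where qty < 17:
   item  qty
1  desk   15
3  lamp    6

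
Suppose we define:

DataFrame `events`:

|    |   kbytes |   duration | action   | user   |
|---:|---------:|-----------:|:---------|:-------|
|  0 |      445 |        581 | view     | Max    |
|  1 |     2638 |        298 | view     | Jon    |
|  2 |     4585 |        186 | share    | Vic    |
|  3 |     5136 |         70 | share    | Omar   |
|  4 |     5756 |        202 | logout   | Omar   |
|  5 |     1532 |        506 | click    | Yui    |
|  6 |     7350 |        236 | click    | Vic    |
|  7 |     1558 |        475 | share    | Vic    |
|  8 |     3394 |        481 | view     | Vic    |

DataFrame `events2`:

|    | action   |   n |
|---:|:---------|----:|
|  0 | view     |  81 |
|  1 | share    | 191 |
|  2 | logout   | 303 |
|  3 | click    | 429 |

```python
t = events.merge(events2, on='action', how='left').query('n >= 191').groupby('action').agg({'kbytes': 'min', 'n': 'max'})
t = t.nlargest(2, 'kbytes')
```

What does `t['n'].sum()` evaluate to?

merge on 'action' (how='left') → 9 rows:
   kbytes  duration  action  user    n
0     445       581    view   Max   81
1    2638       298    view   Jon   81
2    4585       186   share   Vic  191
3    5136        70   share  Omar  191
4    5756       202  logout  Omar  303
5    1532       506   click   Yui  429
6    7350       236   click   Vic  429
7    1558       475   share   Vic  191
8    3394       481    view   Vic   81
filter rows where n >= 191:
   kbytes  duration  action  user    n
2    4585       186   share   Vic  191
3    5136        70   share  Omar  191
4    5756       202  logout  Omar  303
5    1532       506   click   Yui  429
6    7350       236   click   Vic  429
7    1558       475   share   Vic  191
group by action: min(kbytes), max(n):
        kbytes    n
action             
click     1532  429
logout    5756  303
share     1558  191
take 2 rows with largest kbytes:
        kbytes    n
action             
logout    5756  303
share     1558  191
Then the sum of column 'n': 494

494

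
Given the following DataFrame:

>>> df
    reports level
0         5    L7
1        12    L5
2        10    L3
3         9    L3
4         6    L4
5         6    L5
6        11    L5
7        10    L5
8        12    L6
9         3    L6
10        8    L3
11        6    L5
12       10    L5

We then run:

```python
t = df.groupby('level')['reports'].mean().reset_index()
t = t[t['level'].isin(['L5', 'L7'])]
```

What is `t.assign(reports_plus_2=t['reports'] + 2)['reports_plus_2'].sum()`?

group by level, mean of reports:
level
L3    9.000000
L4    6.000000
L5    9.166667
L6    7.500000
L7    5.000000
Name: reports, dtype: float64
reset_index():
  level   reports
0    L3  9.000000
1    L4  6.000000
2    L5  9.166667
3    L6  7.500000
4    L7  5.000000
filter rows where level in ['L5', 'L7']:
  level   reports
2    L5  9.166667
4    L7  5.000000
add column reports_plus_2 = t['reports'] + 2:
  level   reports  reports_plus_2
2    L5  9.166667       11.166667
4    L7  5.000000        7.000000

18.1666666667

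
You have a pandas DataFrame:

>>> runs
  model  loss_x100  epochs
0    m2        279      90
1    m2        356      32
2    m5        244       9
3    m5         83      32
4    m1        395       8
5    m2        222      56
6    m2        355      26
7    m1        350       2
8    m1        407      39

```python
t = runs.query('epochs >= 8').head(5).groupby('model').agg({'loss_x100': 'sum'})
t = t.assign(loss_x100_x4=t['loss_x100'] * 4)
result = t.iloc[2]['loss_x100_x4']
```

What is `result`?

filter rows where epochs >= 8:
  model  loss_x100  epochs
0    m2        279      90
1    m2        356      32
2    m5        244       9
3    m5         83      32
4    m1        395       8
5    m2        222      56
6    m2        355      26
8    m1        407      39
take first 5 rows:
  model  loss_x100  epochs
0    m2        279      90
1    m2        356      32
2    m5        244       9
3    m5         83      32
4    m1        395       8
group by model, sum of loss_x100:
       loss_x100
model           
m1           395
m2           635
m5           327
add column loss_x100_x4 = t['loss_x100'] * 4:
       loss_x100  loss_x100_x4
model                         
m1           395          1580
m2           635          2540
m5           327          1308
Finally, value at position 2, column 'loss_x100_x4' = 1308.

1308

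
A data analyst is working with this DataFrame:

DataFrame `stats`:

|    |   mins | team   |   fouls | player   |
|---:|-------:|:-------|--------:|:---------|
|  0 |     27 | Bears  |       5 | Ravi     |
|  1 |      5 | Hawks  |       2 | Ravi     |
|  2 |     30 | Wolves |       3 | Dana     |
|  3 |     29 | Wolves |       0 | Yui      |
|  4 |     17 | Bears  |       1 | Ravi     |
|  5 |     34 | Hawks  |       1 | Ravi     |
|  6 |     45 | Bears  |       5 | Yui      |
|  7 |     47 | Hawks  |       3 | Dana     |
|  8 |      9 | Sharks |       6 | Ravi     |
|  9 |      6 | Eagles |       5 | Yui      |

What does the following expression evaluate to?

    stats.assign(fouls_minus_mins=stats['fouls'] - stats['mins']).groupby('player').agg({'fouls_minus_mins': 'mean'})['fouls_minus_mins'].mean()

-24.7444444444

add column fouls_minus_mins = stats['fouls'] - stats['mins']:
   mins    team  fouls player  fouls_minus_mins
0    27   Bears      5   Ravi               -22
1     5   Hawks      2   Ravi                -3
2    30  Wolves      3   Dana               -27
3    29  Wolves      0    Yui               -29
4    17   Bears      1   Ravi               -16
5    34   Hawks      1   Ravi               -33
6    45   Bears      5    Yui               -40
7    47   Hawks      3   Dana               -44
8     9  Sharks      6   Ravi                -3
9     6  Eagles      5    Yui                -1
group by player, mean of fouls_minus_mins:
        fouls_minus_mins
player                  
Dana          -35.500000
Ravi          -15.400000
Yui           -23.333333
Reading off the mean of column 'fouls_minus_mins', we get -24.7444444444.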